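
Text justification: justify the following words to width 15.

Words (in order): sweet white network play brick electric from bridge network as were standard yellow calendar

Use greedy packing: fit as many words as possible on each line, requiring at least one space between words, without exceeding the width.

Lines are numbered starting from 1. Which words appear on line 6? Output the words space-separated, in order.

Line 1: ['sweet', 'white'] (min_width=11, slack=4)
Line 2: ['network', 'play'] (min_width=12, slack=3)
Line 3: ['brick', 'electric'] (min_width=14, slack=1)
Line 4: ['from', 'bridge'] (min_width=11, slack=4)
Line 5: ['network', 'as', 'were'] (min_width=15, slack=0)
Line 6: ['standard', 'yellow'] (min_width=15, slack=0)
Line 7: ['calendar'] (min_width=8, slack=7)

Answer: standard yellow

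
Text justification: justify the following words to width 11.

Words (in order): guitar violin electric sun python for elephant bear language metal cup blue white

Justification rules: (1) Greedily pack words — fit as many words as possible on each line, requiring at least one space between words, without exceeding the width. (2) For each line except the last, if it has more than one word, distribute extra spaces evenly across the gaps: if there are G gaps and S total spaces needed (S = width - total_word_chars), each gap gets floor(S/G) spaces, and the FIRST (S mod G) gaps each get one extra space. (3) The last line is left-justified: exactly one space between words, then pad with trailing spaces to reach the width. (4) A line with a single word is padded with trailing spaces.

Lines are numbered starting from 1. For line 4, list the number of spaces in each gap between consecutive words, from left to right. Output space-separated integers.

Line 1: ['guitar'] (min_width=6, slack=5)
Line 2: ['violin'] (min_width=6, slack=5)
Line 3: ['electric'] (min_width=8, slack=3)
Line 4: ['sun', 'python'] (min_width=10, slack=1)
Line 5: ['for'] (min_width=3, slack=8)
Line 6: ['elephant'] (min_width=8, slack=3)
Line 7: ['bear'] (min_width=4, slack=7)
Line 8: ['language'] (min_width=8, slack=3)
Line 9: ['metal', 'cup'] (min_width=9, slack=2)
Line 10: ['blue', 'white'] (min_width=10, slack=1)

Answer: 2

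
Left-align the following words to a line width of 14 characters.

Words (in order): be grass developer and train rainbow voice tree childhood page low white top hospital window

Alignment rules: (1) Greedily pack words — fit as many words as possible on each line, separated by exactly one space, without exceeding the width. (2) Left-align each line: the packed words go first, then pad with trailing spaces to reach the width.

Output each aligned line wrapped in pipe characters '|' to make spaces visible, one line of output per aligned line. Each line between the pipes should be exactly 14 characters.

Answer: |be grass      |
|developer and |
|train rainbow |
|voice tree    |
|childhood page|
|low white top |
|hospital      |
|window        |

Derivation:
Line 1: ['be', 'grass'] (min_width=8, slack=6)
Line 2: ['developer', 'and'] (min_width=13, slack=1)
Line 3: ['train', 'rainbow'] (min_width=13, slack=1)
Line 4: ['voice', 'tree'] (min_width=10, slack=4)
Line 5: ['childhood', 'page'] (min_width=14, slack=0)
Line 6: ['low', 'white', 'top'] (min_width=13, slack=1)
Line 7: ['hospital'] (min_width=8, slack=6)
Line 8: ['window'] (min_width=6, slack=8)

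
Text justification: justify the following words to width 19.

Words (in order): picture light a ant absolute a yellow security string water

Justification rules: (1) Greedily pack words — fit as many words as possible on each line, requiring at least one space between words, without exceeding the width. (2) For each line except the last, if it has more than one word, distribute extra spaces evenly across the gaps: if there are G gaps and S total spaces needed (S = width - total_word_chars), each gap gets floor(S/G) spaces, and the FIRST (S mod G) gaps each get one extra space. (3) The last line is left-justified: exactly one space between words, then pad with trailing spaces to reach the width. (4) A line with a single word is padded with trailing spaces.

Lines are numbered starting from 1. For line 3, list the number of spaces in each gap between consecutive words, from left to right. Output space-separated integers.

Answer: 5

Derivation:
Line 1: ['picture', 'light', 'a', 'ant'] (min_width=19, slack=0)
Line 2: ['absolute', 'a', 'yellow'] (min_width=17, slack=2)
Line 3: ['security', 'string'] (min_width=15, slack=4)
Line 4: ['water'] (min_width=5, slack=14)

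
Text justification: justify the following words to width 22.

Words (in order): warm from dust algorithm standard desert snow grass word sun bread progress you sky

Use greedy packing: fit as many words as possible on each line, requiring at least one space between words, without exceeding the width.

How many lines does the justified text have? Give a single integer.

Line 1: ['warm', 'from', 'dust'] (min_width=14, slack=8)
Line 2: ['algorithm', 'standard'] (min_width=18, slack=4)
Line 3: ['desert', 'snow', 'grass', 'word'] (min_width=22, slack=0)
Line 4: ['sun', 'bread', 'progress', 'you'] (min_width=22, slack=0)
Line 5: ['sky'] (min_width=3, slack=19)
Total lines: 5

Answer: 5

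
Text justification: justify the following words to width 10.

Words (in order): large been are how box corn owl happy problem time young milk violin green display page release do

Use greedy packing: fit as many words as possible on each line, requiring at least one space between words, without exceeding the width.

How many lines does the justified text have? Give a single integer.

Answer: 12

Derivation:
Line 1: ['large', 'been'] (min_width=10, slack=0)
Line 2: ['are', 'how'] (min_width=7, slack=3)
Line 3: ['box', 'corn'] (min_width=8, slack=2)
Line 4: ['owl', 'happy'] (min_width=9, slack=1)
Line 5: ['problem'] (min_width=7, slack=3)
Line 6: ['time', 'young'] (min_width=10, slack=0)
Line 7: ['milk'] (min_width=4, slack=6)
Line 8: ['violin'] (min_width=6, slack=4)
Line 9: ['green'] (min_width=5, slack=5)
Line 10: ['display'] (min_width=7, slack=3)
Line 11: ['page'] (min_width=4, slack=6)
Line 12: ['release', 'do'] (min_width=10, slack=0)
Total lines: 12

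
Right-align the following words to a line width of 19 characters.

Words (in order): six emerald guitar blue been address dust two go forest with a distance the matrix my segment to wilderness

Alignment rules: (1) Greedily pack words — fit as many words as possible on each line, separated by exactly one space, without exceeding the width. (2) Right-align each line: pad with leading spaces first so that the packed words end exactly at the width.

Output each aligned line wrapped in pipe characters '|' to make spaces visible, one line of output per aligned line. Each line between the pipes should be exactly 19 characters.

Line 1: ['six', 'emerald', 'guitar'] (min_width=18, slack=1)
Line 2: ['blue', 'been', 'address'] (min_width=17, slack=2)
Line 3: ['dust', 'two', 'go', 'forest'] (min_width=18, slack=1)
Line 4: ['with', 'a', 'distance', 'the'] (min_width=19, slack=0)
Line 5: ['matrix', 'my', 'segment'] (min_width=17, slack=2)
Line 6: ['to', 'wilderness'] (min_width=13, slack=6)

Answer: | six emerald guitar|
|  blue been address|
| dust two go forest|
|with a distance the|
|  matrix my segment|
|      to wilderness|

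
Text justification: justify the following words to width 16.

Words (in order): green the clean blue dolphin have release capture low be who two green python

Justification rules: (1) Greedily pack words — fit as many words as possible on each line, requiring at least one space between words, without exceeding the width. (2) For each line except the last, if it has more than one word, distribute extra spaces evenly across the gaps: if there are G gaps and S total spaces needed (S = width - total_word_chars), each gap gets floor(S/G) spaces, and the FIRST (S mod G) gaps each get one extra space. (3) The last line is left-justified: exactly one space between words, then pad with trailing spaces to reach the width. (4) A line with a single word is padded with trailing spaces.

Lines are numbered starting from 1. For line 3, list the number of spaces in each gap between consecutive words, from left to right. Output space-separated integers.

Answer: 5

Derivation:
Line 1: ['green', 'the', 'clean'] (min_width=15, slack=1)
Line 2: ['blue', 'dolphin'] (min_width=12, slack=4)
Line 3: ['have', 'release'] (min_width=12, slack=4)
Line 4: ['capture', 'low', 'be'] (min_width=14, slack=2)
Line 5: ['who', 'two', 'green'] (min_width=13, slack=3)
Line 6: ['python'] (min_width=6, slack=10)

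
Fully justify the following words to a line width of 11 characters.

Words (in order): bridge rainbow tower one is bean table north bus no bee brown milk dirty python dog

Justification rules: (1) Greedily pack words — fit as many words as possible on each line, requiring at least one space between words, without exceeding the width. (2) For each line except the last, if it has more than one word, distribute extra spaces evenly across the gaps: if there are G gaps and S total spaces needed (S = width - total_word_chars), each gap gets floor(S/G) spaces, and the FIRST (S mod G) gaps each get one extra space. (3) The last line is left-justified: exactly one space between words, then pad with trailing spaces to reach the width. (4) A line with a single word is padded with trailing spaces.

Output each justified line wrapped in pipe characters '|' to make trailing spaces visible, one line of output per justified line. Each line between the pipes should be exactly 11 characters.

Answer: |bridge     |
|rainbow    |
|tower   one|
|is     bean|
|table north|
|bus  no bee|
|brown  milk|
|dirty      |
|python dog |

Derivation:
Line 1: ['bridge'] (min_width=6, slack=5)
Line 2: ['rainbow'] (min_width=7, slack=4)
Line 3: ['tower', 'one'] (min_width=9, slack=2)
Line 4: ['is', 'bean'] (min_width=7, slack=4)
Line 5: ['table', 'north'] (min_width=11, slack=0)
Line 6: ['bus', 'no', 'bee'] (min_width=10, slack=1)
Line 7: ['brown', 'milk'] (min_width=10, slack=1)
Line 8: ['dirty'] (min_width=5, slack=6)
Line 9: ['python', 'dog'] (min_width=10, slack=1)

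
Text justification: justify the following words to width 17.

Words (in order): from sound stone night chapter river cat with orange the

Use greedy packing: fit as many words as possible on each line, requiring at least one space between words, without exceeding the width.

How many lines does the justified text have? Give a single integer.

Line 1: ['from', 'sound', 'stone'] (min_width=16, slack=1)
Line 2: ['night', 'chapter'] (min_width=13, slack=4)
Line 3: ['river', 'cat', 'with'] (min_width=14, slack=3)
Line 4: ['orange', 'the'] (min_width=10, slack=7)
Total lines: 4

Answer: 4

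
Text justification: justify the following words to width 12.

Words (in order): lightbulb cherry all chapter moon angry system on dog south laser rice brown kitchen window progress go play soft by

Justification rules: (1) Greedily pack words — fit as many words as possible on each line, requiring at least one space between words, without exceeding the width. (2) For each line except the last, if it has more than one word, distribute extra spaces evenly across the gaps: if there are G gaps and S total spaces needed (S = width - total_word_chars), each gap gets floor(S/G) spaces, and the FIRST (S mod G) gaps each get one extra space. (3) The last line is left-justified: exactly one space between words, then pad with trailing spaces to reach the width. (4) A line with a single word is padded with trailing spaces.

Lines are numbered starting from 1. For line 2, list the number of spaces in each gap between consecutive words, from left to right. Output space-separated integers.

Answer: 3

Derivation:
Line 1: ['lightbulb'] (min_width=9, slack=3)
Line 2: ['cherry', 'all'] (min_width=10, slack=2)
Line 3: ['chapter', 'moon'] (min_width=12, slack=0)
Line 4: ['angry', 'system'] (min_width=12, slack=0)
Line 5: ['on', 'dog', 'south'] (min_width=12, slack=0)
Line 6: ['laser', 'rice'] (min_width=10, slack=2)
Line 7: ['brown'] (min_width=5, slack=7)
Line 8: ['kitchen'] (min_width=7, slack=5)
Line 9: ['window'] (min_width=6, slack=6)
Line 10: ['progress', 'go'] (min_width=11, slack=1)
Line 11: ['play', 'soft', 'by'] (min_width=12, slack=0)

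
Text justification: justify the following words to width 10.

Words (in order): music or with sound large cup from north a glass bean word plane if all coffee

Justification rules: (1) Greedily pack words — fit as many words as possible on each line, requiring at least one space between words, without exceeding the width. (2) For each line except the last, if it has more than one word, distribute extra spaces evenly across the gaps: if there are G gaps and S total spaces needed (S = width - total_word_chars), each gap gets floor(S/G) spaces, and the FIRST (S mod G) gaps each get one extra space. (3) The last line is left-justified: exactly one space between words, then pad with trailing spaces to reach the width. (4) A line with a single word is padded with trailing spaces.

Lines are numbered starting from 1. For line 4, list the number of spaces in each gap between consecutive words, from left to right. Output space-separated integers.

Line 1: ['music', 'or'] (min_width=8, slack=2)
Line 2: ['with', 'sound'] (min_width=10, slack=0)
Line 3: ['large', 'cup'] (min_width=9, slack=1)
Line 4: ['from', 'north'] (min_width=10, slack=0)
Line 5: ['a', 'glass'] (min_width=7, slack=3)
Line 6: ['bean', 'word'] (min_width=9, slack=1)
Line 7: ['plane', 'if'] (min_width=8, slack=2)
Line 8: ['all', 'coffee'] (min_width=10, slack=0)

Answer: 1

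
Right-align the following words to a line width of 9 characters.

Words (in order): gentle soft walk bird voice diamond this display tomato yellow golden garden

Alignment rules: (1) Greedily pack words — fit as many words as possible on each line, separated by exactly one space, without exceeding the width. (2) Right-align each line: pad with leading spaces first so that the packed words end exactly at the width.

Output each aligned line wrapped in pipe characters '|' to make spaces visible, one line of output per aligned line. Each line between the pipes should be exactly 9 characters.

Answer: |   gentle|
|soft walk|
|     bird|
|    voice|
|  diamond|
|     this|
|  display|
|   tomato|
|   yellow|
|   golden|
|   garden|

Derivation:
Line 1: ['gentle'] (min_width=6, slack=3)
Line 2: ['soft', 'walk'] (min_width=9, slack=0)
Line 3: ['bird'] (min_width=4, slack=5)
Line 4: ['voice'] (min_width=5, slack=4)
Line 5: ['diamond'] (min_width=7, slack=2)
Line 6: ['this'] (min_width=4, slack=5)
Line 7: ['display'] (min_width=7, slack=2)
Line 8: ['tomato'] (min_width=6, slack=3)
Line 9: ['yellow'] (min_width=6, slack=3)
Line 10: ['golden'] (min_width=6, slack=3)
Line 11: ['garden'] (min_width=6, slack=3)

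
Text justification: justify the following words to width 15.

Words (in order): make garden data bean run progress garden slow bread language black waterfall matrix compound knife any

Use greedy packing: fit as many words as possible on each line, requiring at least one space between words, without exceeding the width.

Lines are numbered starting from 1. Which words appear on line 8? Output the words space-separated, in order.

Answer: knife any

Derivation:
Line 1: ['make', 'garden'] (min_width=11, slack=4)
Line 2: ['data', 'bean', 'run'] (min_width=13, slack=2)
Line 3: ['progress', 'garden'] (min_width=15, slack=0)
Line 4: ['slow', 'bread'] (min_width=10, slack=5)
Line 5: ['language', 'black'] (min_width=14, slack=1)
Line 6: ['waterfall'] (min_width=9, slack=6)
Line 7: ['matrix', 'compound'] (min_width=15, slack=0)
Line 8: ['knife', 'any'] (min_width=9, slack=6)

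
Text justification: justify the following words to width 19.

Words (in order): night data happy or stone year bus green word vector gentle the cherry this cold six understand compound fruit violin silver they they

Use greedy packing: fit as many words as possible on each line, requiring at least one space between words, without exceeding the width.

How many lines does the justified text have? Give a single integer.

Line 1: ['night', 'data', 'happy', 'or'] (min_width=19, slack=0)
Line 2: ['stone', 'year', 'bus'] (min_width=14, slack=5)
Line 3: ['green', 'word', 'vector'] (min_width=17, slack=2)
Line 4: ['gentle', 'the', 'cherry'] (min_width=17, slack=2)
Line 5: ['this', 'cold', 'six'] (min_width=13, slack=6)
Line 6: ['understand', 'compound'] (min_width=19, slack=0)
Line 7: ['fruit', 'violin', 'silver'] (min_width=19, slack=0)
Line 8: ['they', 'they'] (min_width=9, slack=10)
Total lines: 8

Answer: 8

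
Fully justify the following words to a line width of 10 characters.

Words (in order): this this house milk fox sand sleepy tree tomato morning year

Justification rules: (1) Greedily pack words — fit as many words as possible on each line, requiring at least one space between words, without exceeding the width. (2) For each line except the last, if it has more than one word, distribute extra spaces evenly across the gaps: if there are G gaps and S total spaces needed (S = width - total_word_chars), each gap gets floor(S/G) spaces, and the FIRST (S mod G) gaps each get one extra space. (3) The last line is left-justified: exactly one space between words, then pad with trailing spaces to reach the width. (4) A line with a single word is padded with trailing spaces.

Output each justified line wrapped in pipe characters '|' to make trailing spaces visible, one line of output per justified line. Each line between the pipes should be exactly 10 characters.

Line 1: ['this', 'this'] (min_width=9, slack=1)
Line 2: ['house', 'milk'] (min_width=10, slack=0)
Line 3: ['fox', 'sand'] (min_width=8, slack=2)
Line 4: ['sleepy'] (min_width=6, slack=4)
Line 5: ['tree'] (min_width=4, slack=6)
Line 6: ['tomato'] (min_width=6, slack=4)
Line 7: ['morning'] (min_width=7, slack=3)
Line 8: ['year'] (min_width=4, slack=6)

Answer: |this  this|
|house milk|
|fox   sand|
|sleepy    |
|tree      |
|tomato    |
|morning   |
|year      |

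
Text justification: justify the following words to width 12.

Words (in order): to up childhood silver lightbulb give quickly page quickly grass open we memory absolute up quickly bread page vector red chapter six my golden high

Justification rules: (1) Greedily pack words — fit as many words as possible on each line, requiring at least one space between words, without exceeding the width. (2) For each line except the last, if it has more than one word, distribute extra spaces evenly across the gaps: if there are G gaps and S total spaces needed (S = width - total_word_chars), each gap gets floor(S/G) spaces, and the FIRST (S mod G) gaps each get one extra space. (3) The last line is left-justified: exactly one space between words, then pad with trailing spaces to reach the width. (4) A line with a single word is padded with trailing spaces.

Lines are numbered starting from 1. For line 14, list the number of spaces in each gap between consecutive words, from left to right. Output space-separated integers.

Answer: 4

Derivation:
Line 1: ['to', 'up'] (min_width=5, slack=7)
Line 2: ['childhood'] (min_width=9, slack=3)
Line 3: ['silver'] (min_width=6, slack=6)
Line 4: ['lightbulb'] (min_width=9, slack=3)
Line 5: ['give', 'quickly'] (min_width=12, slack=0)
Line 6: ['page', 'quickly'] (min_width=12, slack=0)
Line 7: ['grass', 'open'] (min_width=10, slack=2)
Line 8: ['we', 'memory'] (min_width=9, slack=3)
Line 9: ['absolute', 'up'] (min_width=11, slack=1)
Line 10: ['quickly'] (min_width=7, slack=5)
Line 11: ['bread', 'page'] (min_width=10, slack=2)
Line 12: ['vector', 'red'] (min_width=10, slack=2)
Line 13: ['chapter', 'six'] (min_width=11, slack=1)
Line 14: ['my', 'golden'] (min_width=9, slack=3)
Line 15: ['high'] (min_width=4, slack=8)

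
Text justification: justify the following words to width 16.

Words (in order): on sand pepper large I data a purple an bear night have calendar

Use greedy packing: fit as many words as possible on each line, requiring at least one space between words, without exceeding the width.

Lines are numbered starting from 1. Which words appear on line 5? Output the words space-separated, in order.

Answer: calendar

Derivation:
Line 1: ['on', 'sand', 'pepper'] (min_width=14, slack=2)
Line 2: ['large', 'I', 'data', 'a'] (min_width=14, slack=2)
Line 3: ['purple', 'an', 'bear'] (min_width=14, slack=2)
Line 4: ['night', 'have'] (min_width=10, slack=6)
Line 5: ['calendar'] (min_width=8, slack=8)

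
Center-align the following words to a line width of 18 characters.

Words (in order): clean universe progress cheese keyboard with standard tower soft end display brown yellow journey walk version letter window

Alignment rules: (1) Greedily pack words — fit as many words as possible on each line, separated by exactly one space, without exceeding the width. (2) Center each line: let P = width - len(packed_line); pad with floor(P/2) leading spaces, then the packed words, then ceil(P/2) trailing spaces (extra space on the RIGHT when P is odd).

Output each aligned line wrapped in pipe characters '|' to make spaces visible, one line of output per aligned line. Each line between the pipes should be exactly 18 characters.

Answer: |  clean universe  |
| progress cheese  |
|  keyboard with   |
|  standard tower  |
| soft end display |
|   brown yellow   |
|   journey walk   |
|  version letter  |
|      window      |

Derivation:
Line 1: ['clean', 'universe'] (min_width=14, slack=4)
Line 2: ['progress', 'cheese'] (min_width=15, slack=3)
Line 3: ['keyboard', 'with'] (min_width=13, slack=5)
Line 4: ['standard', 'tower'] (min_width=14, slack=4)
Line 5: ['soft', 'end', 'display'] (min_width=16, slack=2)
Line 6: ['brown', 'yellow'] (min_width=12, slack=6)
Line 7: ['journey', 'walk'] (min_width=12, slack=6)
Line 8: ['version', 'letter'] (min_width=14, slack=4)
Line 9: ['window'] (min_width=6, slack=12)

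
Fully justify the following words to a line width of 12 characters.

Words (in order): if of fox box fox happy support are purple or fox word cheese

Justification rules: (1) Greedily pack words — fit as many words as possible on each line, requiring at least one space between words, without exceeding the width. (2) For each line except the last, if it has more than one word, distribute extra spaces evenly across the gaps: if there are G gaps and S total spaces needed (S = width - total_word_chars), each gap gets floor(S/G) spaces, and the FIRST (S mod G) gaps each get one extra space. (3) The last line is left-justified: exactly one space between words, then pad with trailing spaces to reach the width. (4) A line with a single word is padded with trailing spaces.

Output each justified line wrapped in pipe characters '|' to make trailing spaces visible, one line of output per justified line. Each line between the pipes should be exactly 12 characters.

Line 1: ['if', 'of', 'fox'] (min_width=9, slack=3)
Line 2: ['box', 'fox'] (min_width=7, slack=5)
Line 3: ['happy'] (min_width=5, slack=7)
Line 4: ['support', 'are'] (min_width=11, slack=1)
Line 5: ['purple', 'or'] (min_width=9, slack=3)
Line 6: ['fox', 'word'] (min_width=8, slack=4)
Line 7: ['cheese'] (min_width=6, slack=6)

Answer: |if   of  fox|
|box      fox|
|happy       |
|support  are|
|purple    or|
|fox     word|
|cheese      |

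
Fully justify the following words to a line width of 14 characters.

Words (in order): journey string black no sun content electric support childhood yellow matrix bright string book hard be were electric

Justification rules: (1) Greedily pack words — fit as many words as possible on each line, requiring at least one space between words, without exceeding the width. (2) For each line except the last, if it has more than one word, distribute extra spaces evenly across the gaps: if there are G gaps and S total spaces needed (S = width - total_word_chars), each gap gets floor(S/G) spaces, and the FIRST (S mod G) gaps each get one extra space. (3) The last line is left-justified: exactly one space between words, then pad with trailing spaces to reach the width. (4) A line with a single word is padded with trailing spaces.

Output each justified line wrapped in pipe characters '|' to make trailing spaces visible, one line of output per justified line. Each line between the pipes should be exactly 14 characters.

Line 1: ['journey', 'string'] (min_width=14, slack=0)
Line 2: ['black', 'no', 'sun'] (min_width=12, slack=2)
Line 3: ['content'] (min_width=7, slack=7)
Line 4: ['electric'] (min_width=8, slack=6)
Line 5: ['support'] (min_width=7, slack=7)
Line 6: ['childhood'] (min_width=9, slack=5)
Line 7: ['yellow', 'matrix'] (min_width=13, slack=1)
Line 8: ['bright', 'string'] (min_width=13, slack=1)
Line 9: ['book', 'hard', 'be'] (min_width=12, slack=2)
Line 10: ['were', 'electric'] (min_width=13, slack=1)

Answer: |journey string|
|black  no  sun|
|content       |
|electric      |
|support       |
|childhood     |
|yellow  matrix|
|bright  string|
|book  hard  be|
|were electric |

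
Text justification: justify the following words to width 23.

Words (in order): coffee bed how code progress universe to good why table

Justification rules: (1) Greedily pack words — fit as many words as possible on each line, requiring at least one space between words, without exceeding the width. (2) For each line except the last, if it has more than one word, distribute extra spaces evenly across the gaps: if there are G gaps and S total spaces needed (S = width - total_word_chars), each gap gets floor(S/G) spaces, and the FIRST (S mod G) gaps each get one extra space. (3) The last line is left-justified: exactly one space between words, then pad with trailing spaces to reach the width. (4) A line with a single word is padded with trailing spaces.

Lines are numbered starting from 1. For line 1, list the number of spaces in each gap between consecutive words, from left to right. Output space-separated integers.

Line 1: ['coffee', 'bed', 'how', 'code'] (min_width=19, slack=4)
Line 2: ['progress', 'universe', 'to'] (min_width=20, slack=3)
Line 3: ['good', 'why', 'table'] (min_width=14, slack=9)

Answer: 3 2 2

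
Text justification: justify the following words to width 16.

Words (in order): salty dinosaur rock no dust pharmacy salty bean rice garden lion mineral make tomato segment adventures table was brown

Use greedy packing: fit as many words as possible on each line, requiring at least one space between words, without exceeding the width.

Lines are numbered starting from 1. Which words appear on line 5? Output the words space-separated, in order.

Line 1: ['salty', 'dinosaur'] (min_width=14, slack=2)
Line 2: ['rock', 'no', 'dust'] (min_width=12, slack=4)
Line 3: ['pharmacy', 'salty'] (min_width=14, slack=2)
Line 4: ['bean', 'rice', 'garden'] (min_width=16, slack=0)
Line 5: ['lion', 'mineral'] (min_width=12, slack=4)
Line 6: ['make', 'tomato'] (min_width=11, slack=5)
Line 7: ['segment'] (min_width=7, slack=9)
Line 8: ['adventures', 'table'] (min_width=16, slack=0)
Line 9: ['was', 'brown'] (min_width=9, slack=7)

Answer: lion mineral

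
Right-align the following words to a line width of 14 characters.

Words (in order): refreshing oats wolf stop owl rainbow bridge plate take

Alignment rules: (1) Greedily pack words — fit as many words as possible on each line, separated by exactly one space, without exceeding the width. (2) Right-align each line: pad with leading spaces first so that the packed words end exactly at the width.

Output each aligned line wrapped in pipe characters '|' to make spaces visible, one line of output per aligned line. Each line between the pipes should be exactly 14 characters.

Answer: |    refreshing|
|oats wolf stop|
|   owl rainbow|
|  bridge plate|
|          take|

Derivation:
Line 1: ['refreshing'] (min_width=10, slack=4)
Line 2: ['oats', 'wolf', 'stop'] (min_width=14, slack=0)
Line 3: ['owl', 'rainbow'] (min_width=11, slack=3)
Line 4: ['bridge', 'plate'] (min_width=12, slack=2)
Line 5: ['take'] (min_width=4, slack=10)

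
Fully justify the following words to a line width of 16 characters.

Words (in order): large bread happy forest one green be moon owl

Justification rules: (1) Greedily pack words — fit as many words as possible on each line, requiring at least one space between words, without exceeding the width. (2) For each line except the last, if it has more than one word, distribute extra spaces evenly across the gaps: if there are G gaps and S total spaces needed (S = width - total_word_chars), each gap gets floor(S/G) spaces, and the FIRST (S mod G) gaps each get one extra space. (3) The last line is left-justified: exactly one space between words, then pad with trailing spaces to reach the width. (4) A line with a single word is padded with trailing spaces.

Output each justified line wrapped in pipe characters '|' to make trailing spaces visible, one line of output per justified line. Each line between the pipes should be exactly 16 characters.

Answer: |large      bread|
|happy forest one|
|green   be  moon|
|owl             |

Derivation:
Line 1: ['large', 'bread'] (min_width=11, slack=5)
Line 2: ['happy', 'forest', 'one'] (min_width=16, slack=0)
Line 3: ['green', 'be', 'moon'] (min_width=13, slack=3)
Line 4: ['owl'] (min_width=3, slack=13)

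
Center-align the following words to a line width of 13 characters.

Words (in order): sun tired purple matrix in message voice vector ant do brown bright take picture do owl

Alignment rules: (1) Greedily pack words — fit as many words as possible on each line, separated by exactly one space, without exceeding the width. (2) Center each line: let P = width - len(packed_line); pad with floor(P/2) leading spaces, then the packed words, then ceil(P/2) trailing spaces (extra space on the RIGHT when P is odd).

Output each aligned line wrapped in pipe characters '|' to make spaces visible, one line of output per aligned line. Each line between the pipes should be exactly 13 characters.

Line 1: ['sun', 'tired'] (min_width=9, slack=4)
Line 2: ['purple', 'matrix'] (min_width=13, slack=0)
Line 3: ['in', 'message'] (min_width=10, slack=3)
Line 4: ['voice', 'vector'] (min_width=12, slack=1)
Line 5: ['ant', 'do', 'brown'] (min_width=12, slack=1)
Line 6: ['bright', 'take'] (min_width=11, slack=2)
Line 7: ['picture', 'do'] (min_width=10, slack=3)
Line 8: ['owl'] (min_width=3, slack=10)

Answer: |  sun tired  |
|purple matrix|
| in message  |
|voice vector |
|ant do brown |
| bright take |
| picture do  |
|     owl     |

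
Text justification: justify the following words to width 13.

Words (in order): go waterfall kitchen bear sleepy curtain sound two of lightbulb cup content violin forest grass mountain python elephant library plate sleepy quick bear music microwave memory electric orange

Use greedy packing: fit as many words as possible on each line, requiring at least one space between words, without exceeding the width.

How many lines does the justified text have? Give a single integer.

Answer: 19

Derivation:
Line 1: ['go', 'waterfall'] (min_width=12, slack=1)
Line 2: ['kitchen', 'bear'] (min_width=12, slack=1)
Line 3: ['sleepy'] (min_width=6, slack=7)
Line 4: ['curtain', 'sound'] (min_width=13, slack=0)
Line 5: ['two', 'of'] (min_width=6, slack=7)
Line 6: ['lightbulb', 'cup'] (min_width=13, slack=0)
Line 7: ['content'] (min_width=7, slack=6)
Line 8: ['violin', 'forest'] (min_width=13, slack=0)
Line 9: ['grass'] (min_width=5, slack=8)
Line 10: ['mountain'] (min_width=8, slack=5)
Line 11: ['python'] (min_width=6, slack=7)
Line 12: ['elephant'] (min_width=8, slack=5)
Line 13: ['library', 'plate'] (min_width=13, slack=0)
Line 14: ['sleepy', 'quick'] (min_width=12, slack=1)
Line 15: ['bear', 'music'] (min_width=10, slack=3)
Line 16: ['microwave'] (min_width=9, slack=4)
Line 17: ['memory'] (min_width=6, slack=7)
Line 18: ['electric'] (min_width=8, slack=5)
Line 19: ['orange'] (min_width=6, slack=7)
Total lines: 19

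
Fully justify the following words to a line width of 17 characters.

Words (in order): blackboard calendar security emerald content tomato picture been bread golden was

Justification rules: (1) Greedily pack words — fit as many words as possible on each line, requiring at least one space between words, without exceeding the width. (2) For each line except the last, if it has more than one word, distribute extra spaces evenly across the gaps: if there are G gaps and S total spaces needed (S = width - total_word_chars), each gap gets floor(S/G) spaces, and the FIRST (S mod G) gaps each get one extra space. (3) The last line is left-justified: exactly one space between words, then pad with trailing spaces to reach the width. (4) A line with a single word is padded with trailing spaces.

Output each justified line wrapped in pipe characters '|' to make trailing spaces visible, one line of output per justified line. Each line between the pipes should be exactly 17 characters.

Line 1: ['blackboard'] (min_width=10, slack=7)
Line 2: ['calendar', 'security'] (min_width=17, slack=0)
Line 3: ['emerald', 'content'] (min_width=15, slack=2)
Line 4: ['tomato', 'picture'] (min_width=14, slack=3)
Line 5: ['been', 'bread', 'golden'] (min_width=17, slack=0)
Line 6: ['was'] (min_width=3, slack=14)

Answer: |blackboard       |
|calendar security|
|emerald   content|
|tomato    picture|
|been bread golden|
|was              |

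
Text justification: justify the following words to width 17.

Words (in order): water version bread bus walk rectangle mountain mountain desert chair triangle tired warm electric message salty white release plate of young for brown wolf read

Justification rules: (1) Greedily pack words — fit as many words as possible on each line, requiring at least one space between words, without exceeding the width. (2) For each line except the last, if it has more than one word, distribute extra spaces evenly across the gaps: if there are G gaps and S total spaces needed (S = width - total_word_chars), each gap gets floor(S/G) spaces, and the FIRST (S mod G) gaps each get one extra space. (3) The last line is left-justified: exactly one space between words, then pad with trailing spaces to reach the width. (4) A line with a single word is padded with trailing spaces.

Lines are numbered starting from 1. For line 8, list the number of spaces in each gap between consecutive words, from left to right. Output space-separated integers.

Answer: 5

Derivation:
Line 1: ['water', 'version'] (min_width=13, slack=4)
Line 2: ['bread', 'bus', 'walk'] (min_width=14, slack=3)
Line 3: ['rectangle'] (min_width=9, slack=8)
Line 4: ['mountain', 'mountain'] (min_width=17, slack=0)
Line 5: ['desert', 'chair'] (min_width=12, slack=5)
Line 6: ['triangle', 'tired'] (min_width=14, slack=3)
Line 7: ['warm', 'electric'] (min_width=13, slack=4)
Line 8: ['message', 'salty'] (min_width=13, slack=4)
Line 9: ['white', 'release'] (min_width=13, slack=4)
Line 10: ['plate', 'of', 'young'] (min_width=14, slack=3)
Line 11: ['for', 'brown', 'wolf'] (min_width=14, slack=3)
Line 12: ['read'] (min_width=4, slack=13)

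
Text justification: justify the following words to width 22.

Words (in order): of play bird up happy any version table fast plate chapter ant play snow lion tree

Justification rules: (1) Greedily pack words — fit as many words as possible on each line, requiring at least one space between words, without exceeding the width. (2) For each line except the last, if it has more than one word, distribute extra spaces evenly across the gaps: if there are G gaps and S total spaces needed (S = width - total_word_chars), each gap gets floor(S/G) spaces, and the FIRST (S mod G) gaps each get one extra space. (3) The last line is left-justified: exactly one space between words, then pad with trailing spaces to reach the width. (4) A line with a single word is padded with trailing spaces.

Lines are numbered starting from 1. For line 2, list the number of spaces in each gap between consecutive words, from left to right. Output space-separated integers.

Line 1: ['of', 'play', 'bird', 'up', 'happy'] (min_width=21, slack=1)
Line 2: ['any', 'version', 'table', 'fast'] (min_width=22, slack=0)
Line 3: ['plate', 'chapter', 'ant', 'play'] (min_width=22, slack=0)
Line 4: ['snow', 'lion', 'tree'] (min_width=14, slack=8)

Answer: 1 1 1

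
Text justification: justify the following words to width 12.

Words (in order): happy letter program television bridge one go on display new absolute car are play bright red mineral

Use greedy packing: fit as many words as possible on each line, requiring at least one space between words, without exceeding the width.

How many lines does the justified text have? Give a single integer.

Line 1: ['happy', 'letter'] (min_width=12, slack=0)
Line 2: ['program'] (min_width=7, slack=5)
Line 3: ['television'] (min_width=10, slack=2)
Line 4: ['bridge', 'one'] (min_width=10, slack=2)
Line 5: ['go', 'on'] (min_width=5, slack=7)
Line 6: ['display', 'new'] (min_width=11, slack=1)
Line 7: ['absolute', 'car'] (min_width=12, slack=0)
Line 8: ['are', 'play'] (min_width=8, slack=4)
Line 9: ['bright', 'red'] (min_width=10, slack=2)
Line 10: ['mineral'] (min_width=7, slack=5)
Total lines: 10

Answer: 10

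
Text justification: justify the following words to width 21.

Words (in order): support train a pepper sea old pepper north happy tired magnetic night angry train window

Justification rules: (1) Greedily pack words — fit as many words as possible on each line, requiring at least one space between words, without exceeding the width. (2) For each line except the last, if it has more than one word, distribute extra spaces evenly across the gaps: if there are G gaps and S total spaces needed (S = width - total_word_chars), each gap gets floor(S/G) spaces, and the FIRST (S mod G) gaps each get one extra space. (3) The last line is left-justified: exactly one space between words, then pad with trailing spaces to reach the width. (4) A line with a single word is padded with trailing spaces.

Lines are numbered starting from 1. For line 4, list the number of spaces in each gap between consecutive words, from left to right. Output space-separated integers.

Answer: 2 1

Derivation:
Line 1: ['support', 'train', 'a'] (min_width=15, slack=6)
Line 2: ['pepper', 'sea', 'old', 'pepper'] (min_width=21, slack=0)
Line 3: ['north', 'happy', 'tired'] (min_width=17, slack=4)
Line 4: ['magnetic', 'night', 'angry'] (min_width=20, slack=1)
Line 5: ['train', 'window'] (min_width=12, slack=9)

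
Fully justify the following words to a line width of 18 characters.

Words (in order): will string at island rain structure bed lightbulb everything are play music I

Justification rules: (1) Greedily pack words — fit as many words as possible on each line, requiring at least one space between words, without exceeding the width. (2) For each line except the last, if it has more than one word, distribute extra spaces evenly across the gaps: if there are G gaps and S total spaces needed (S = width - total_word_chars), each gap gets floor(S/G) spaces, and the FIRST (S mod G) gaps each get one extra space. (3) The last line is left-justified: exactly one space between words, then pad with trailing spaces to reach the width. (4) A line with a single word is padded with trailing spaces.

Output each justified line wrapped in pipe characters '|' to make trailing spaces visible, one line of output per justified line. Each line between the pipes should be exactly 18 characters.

Answer: |will   string   at|
|island        rain|
|structure      bed|
|lightbulb         |
|everything     are|
|play music I      |

Derivation:
Line 1: ['will', 'string', 'at'] (min_width=14, slack=4)
Line 2: ['island', 'rain'] (min_width=11, slack=7)
Line 3: ['structure', 'bed'] (min_width=13, slack=5)
Line 4: ['lightbulb'] (min_width=9, slack=9)
Line 5: ['everything', 'are'] (min_width=14, slack=4)
Line 6: ['play', 'music', 'I'] (min_width=12, slack=6)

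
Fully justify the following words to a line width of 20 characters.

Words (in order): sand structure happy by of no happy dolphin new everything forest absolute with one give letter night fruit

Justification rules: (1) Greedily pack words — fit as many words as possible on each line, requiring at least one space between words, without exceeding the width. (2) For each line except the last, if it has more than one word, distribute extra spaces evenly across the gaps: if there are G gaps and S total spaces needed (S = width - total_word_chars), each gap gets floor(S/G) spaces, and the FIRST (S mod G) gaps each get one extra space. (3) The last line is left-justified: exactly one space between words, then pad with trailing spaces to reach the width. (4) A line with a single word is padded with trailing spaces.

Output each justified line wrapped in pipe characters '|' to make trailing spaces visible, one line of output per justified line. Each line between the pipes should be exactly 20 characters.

Answer: |sand structure happy|
|by   of   no   happy|
|dolphin          new|
|everything    forest|
|absolute   with  one|
|give   letter  night|
|fruit               |

Derivation:
Line 1: ['sand', 'structure', 'happy'] (min_width=20, slack=0)
Line 2: ['by', 'of', 'no', 'happy'] (min_width=14, slack=6)
Line 3: ['dolphin', 'new'] (min_width=11, slack=9)
Line 4: ['everything', 'forest'] (min_width=17, slack=3)
Line 5: ['absolute', 'with', 'one'] (min_width=17, slack=3)
Line 6: ['give', 'letter', 'night'] (min_width=17, slack=3)
Line 7: ['fruit'] (min_width=5, slack=15)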